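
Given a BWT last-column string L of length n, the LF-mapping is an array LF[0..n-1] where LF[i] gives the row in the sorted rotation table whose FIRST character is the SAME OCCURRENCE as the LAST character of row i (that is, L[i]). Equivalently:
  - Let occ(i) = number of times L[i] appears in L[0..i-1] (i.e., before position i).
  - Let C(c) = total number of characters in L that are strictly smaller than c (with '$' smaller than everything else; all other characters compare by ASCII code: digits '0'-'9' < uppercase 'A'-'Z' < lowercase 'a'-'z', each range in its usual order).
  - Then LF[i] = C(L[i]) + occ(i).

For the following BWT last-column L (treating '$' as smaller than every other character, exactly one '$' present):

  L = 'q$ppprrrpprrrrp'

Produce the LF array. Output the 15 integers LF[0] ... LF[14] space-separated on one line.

Answer: 7 0 1 2 3 8 9 10 4 5 11 12 13 14 6

Derivation:
Char counts: '$':1, 'p':6, 'q':1, 'r':7
C (first-col start): C('$')=0, C('p')=1, C('q')=7, C('r')=8
L[0]='q': occ=0, LF[0]=C('q')+0=7+0=7
L[1]='$': occ=0, LF[1]=C('$')+0=0+0=0
L[2]='p': occ=0, LF[2]=C('p')+0=1+0=1
L[3]='p': occ=1, LF[3]=C('p')+1=1+1=2
L[4]='p': occ=2, LF[4]=C('p')+2=1+2=3
L[5]='r': occ=0, LF[5]=C('r')+0=8+0=8
L[6]='r': occ=1, LF[6]=C('r')+1=8+1=9
L[7]='r': occ=2, LF[7]=C('r')+2=8+2=10
L[8]='p': occ=3, LF[8]=C('p')+3=1+3=4
L[9]='p': occ=4, LF[9]=C('p')+4=1+4=5
L[10]='r': occ=3, LF[10]=C('r')+3=8+3=11
L[11]='r': occ=4, LF[11]=C('r')+4=8+4=12
L[12]='r': occ=5, LF[12]=C('r')+5=8+5=13
L[13]='r': occ=6, LF[13]=C('r')+6=8+6=14
L[14]='p': occ=5, LF[14]=C('p')+5=1+5=6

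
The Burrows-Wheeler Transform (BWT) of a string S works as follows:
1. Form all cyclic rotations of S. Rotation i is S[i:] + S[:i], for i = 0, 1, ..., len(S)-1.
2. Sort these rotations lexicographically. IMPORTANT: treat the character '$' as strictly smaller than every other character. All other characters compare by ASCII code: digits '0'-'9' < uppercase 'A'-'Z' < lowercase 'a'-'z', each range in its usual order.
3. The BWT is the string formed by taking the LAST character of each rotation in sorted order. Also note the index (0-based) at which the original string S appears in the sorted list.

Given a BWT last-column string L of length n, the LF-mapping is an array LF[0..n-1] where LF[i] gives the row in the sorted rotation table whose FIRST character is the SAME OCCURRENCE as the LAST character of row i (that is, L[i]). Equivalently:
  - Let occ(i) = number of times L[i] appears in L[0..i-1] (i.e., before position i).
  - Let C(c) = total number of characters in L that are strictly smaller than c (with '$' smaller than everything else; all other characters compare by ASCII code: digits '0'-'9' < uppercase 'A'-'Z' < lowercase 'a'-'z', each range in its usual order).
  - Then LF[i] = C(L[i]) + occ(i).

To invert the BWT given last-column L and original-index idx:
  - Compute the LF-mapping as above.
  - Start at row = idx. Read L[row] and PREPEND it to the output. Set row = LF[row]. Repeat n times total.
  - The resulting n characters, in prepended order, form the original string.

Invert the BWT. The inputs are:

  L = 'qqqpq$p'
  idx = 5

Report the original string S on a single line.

Answer: qpqqpq$

Derivation:
LF mapping: 3 4 5 1 6 0 2
Walk LF starting at row 5, prepending L[row]:
  step 1: row=5, L[5]='$', prepend. Next row=LF[5]=0
  step 2: row=0, L[0]='q', prepend. Next row=LF[0]=3
  step 3: row=3, L[3]='p', prepend. Next row=LF[3]=1
  step 4: row=1, L[1]='q', prepend. Next row=LF[1]=4
  step 5: row=4, L[4]='q', prepend. Next row=LF[4]=6
  step 6: row=6, L[6]='p', prepend. Next row=LF[6]=2
  step 7: row=2, L[2]='q', prepend. Next row=LF[2]=5
Reversed output: qpqqpq$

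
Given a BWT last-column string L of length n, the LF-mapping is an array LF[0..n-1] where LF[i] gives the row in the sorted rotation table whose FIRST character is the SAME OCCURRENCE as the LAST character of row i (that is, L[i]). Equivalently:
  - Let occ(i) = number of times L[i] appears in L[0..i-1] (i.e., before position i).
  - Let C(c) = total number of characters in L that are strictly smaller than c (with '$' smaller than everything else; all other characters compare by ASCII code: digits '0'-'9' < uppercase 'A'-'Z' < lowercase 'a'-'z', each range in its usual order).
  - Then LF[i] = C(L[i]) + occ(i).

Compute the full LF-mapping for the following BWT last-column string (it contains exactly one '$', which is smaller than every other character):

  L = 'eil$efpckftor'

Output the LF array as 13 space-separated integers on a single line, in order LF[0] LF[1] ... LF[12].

Answer: 2 6 8 0 3 4 10 1 7 5 12 9 11

Derivation:
Char counts: '$':1, 'c':1, 'e':2, 'f':2, 'i':1, 'k':1, 'l':1, 'o':1, 'p':1, 'r':1, 't':1
C (first-col start): C('$')=0, C('c')=1, C('e')=2, C('f')=4, C('i')=6, C('k')=7, C('l')=8, C('o')=9, C('p')=10, C('r')=11, C('t')=12
L[0]='e': occ=0, LF[0]=C('e')+0=2+0=2
L[1]='i': occ=0, LF[1]=C('i')+0=6+0=6
L[2]='l': occ=0, LF[2]=C('l')+0=8+0=8
L[3]='$': occ=0, LF[3]=C('$')+0=0+0=0
L[4]='e': occ=1, LF[4]=C('e')+1=2+1=3
L[5]='f': occ=0, LF[5]=C('f')+0=4+0=4
L[6]='p': occ=0, LF[6]=C('p')+0=10+0=10
L[7]='c': occ=0, LF[7]=C('c')+0=1+0=1
L[8]='k': occ=0, LF[8]=C('k')+0=7+0=7
L[9]='f': occ=1, LF[9]=C('f')+1=4+1=5
L[10]='t': occ=0, LF[10]=C('t')+0=12+0=12
L[11]='o': occ=0, LF[11]=C('o')+0=9+0=9
L[12]='r': occ=0, LF[12]=C('r')+0=11+0=11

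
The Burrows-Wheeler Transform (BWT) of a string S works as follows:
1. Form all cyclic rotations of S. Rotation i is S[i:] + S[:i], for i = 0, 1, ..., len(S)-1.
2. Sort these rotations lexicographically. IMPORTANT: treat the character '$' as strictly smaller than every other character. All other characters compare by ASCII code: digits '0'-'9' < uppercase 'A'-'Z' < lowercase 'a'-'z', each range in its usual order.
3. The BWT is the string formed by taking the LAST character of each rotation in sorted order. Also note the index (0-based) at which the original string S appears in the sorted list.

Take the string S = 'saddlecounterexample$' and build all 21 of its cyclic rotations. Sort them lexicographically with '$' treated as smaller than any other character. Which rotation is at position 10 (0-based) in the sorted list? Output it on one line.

All 21 rotations (rotation i = S[i:]+S[:i]):
  rot[0] = saddlecounterexample$
  rot[1] = addlecounterexample$s
  rot[2] = ddlecounterexample$sa
  rot[3] = dlecounterexample$sad
  rot[4] = lecounterexample$sadd
  rot[5] = ecounterexample$saddl
  rot[6] = counterexample$saddle
  rot[7] = ounterexample$saddlec
  rot[8] = unterexample$saddleco
  rot[9] = nterexample$saddlecou
  rot[10] = terexample$saddlecoun
  rot[11] = erexample$saddlecount
  rot[12] = rexample$saddlecounte
  rot[13] = example$saddlecounter
  rot[14] = xample$saddlecountere
  rot[15] = ample$saddlecounterex
  rot[16] = mple$saddlecounterexa
  rot[17] = ple$saddlecounterexam
  rot[18] = le$saddlecounterexamp
  rot[19] = e$saddlecounterexampl
  rot[20] = $saddlecounterexample
Sorted (with $ < everything):
  sorted[0] = $saddlecounterexample
  sorted[1] = addlecounterexample$s
  sorted[2] = ample$saddlecounterex
  sorted[3] = counterexample$saddle
  sorted[4] = ddlecounterexample$sa
  sorted[5] = dlecounterexample$sad
  sorted[6] = e$saddlecounterexampl
  sorted[7] = ecounterexample$saddl
  sorted[8] = erexample$saddlecount
  sorted[9] = example$saddlecounter
  sorted[10] = le$saddlecounterexamp
  sorted[11] = lecounterexample$sadd
  sorted[12] = mple$saddlecounterexa
  sorted[13] = nterexample$saddlecou
  sorted[14] = ounterexample$saddlec
  sorted[15] = ple$saddlecounterexam
  sorted[16] = rexample$saddlecounte
  sorted[17] = saddlecounterexample$
  sorted[18] = terexample$saddlecoun
  sorted[19] = unterexample$saddleco
  sorted[20] = xample$saddlecountere
sorted[10] = le$saddlecounterexamp

Answer: le$saddlecounterexamp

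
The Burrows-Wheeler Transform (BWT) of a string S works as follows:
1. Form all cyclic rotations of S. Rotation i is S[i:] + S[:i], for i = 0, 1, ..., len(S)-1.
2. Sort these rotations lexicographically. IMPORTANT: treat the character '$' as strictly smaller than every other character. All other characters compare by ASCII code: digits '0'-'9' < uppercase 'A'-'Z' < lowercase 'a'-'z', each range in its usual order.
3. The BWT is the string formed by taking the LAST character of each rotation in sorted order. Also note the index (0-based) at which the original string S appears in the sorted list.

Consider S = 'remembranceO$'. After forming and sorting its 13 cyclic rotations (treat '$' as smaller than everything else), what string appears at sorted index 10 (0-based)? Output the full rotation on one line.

All 13 rotations (rotation i = S[i:]+S[:i]):
  rot[0] = remembranceO$
  rot[1] = emembranceO$r
  rot[2] = membranceO$re
  rot[3] = embranceO$rem
  rot[4] = mbranceO$reme
  rot[5] = branceO$remem
  rot[6] = ranceO$rememb
  rot[7] = anceO$remembr
  rot[8] = nceO$remembra
  rot[9] = ceO$remembran
  rot[10] = eO$remembranc
  rot[11] = O$remembrance
  rot[12] = $remembranceO
Sorted (with $ < everything):
  sorted[0] = $remembranceO
  sorted[1] = O$remembrance
  sorted[2] = anceO$remembr
  sorted[3] = branceO$remem
  sorted[4] = ceO$remembran
  sorted[5] = eO$remembranc
  sorted[6] = embranceO$rem
  sorted[7] = emembranceO$r
  sorted[8] = mbranceO$reme
  sorted[9] = membranceO$re
  sorted[10] = nceO$remembra
  sorted[11] = ranceO$rememb
  sorted[12] = remembranceO$
sorted[10] = nceO$remembra

Answer: nceO$remembra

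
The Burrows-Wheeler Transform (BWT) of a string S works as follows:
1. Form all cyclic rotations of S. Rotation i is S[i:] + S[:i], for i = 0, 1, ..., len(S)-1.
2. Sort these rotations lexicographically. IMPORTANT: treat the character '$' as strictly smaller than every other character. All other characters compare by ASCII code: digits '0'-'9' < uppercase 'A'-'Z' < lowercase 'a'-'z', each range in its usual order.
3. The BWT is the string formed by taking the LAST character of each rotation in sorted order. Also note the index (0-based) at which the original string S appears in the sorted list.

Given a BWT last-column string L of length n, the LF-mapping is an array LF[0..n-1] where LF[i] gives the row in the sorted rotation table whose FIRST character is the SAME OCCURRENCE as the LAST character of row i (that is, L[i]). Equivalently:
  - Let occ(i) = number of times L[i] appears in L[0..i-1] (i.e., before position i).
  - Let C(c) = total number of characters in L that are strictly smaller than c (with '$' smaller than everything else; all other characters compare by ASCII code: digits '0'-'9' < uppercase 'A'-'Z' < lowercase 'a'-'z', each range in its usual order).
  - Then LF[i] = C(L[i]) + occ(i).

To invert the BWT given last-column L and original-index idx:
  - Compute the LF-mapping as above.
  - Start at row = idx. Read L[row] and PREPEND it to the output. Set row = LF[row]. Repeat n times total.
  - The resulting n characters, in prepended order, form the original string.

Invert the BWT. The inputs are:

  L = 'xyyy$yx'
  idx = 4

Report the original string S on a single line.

LF mapping: 1 3 4 5 0 6 2
Walk LF starting at row 4, prepending L[row]:
  step 1: row=4, L[4]='$', prepend. Next row=LF[4]=0
  step 2: row=0, L[0]='x', prepend. Next row=LF[0]=1
  step 3: row=1, L[1]='y', prepend. Next row=LF[1]=3
  step 4: row=3, L[3]='y', prepend. Next row=LF[3]=5
  step 5: row=5, L[5]='y', prepend. Next row=LF[5]=6
  step 6: row=6, L[6]='x', prepend. Next row=LF[6]=2
  step 7: row=2, L[2]='y', prepend. Next row=LF[2]=4
Reversed output: yxyyyx$

Answer: yxyyyx$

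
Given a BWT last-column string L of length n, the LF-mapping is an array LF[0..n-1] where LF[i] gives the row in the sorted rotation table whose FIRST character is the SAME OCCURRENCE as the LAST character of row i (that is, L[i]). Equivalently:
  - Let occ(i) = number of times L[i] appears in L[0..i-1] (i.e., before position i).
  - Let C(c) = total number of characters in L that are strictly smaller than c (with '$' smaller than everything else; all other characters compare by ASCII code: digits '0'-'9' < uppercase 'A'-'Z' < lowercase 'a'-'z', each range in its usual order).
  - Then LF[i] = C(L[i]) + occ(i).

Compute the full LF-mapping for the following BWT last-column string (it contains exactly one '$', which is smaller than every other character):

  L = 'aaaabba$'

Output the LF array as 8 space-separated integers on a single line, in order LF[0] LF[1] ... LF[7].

Char counts: '$':1, 'a':5, 'b':2
C (first-col start): C('$')=0, C('a')=1, C('b')=6
L[0]='a': occ=0, LF[0]=C('a')+0=1+0=1
L[1]='a': occ=1, LF[1]=C('a')+1=1+1=2
L[2]='a': occ=2, LF[2]=C('a')+2=1+2=3
L[3]='a': occ=3, LF[3]=C('a')+3=1+3=4
L[4]='b': occ=0, LF[4]=C('b')+0=6+0=6
L[5]='b': occ=1, LF[5]=C('b')+1=6+1=7
L[6]='a': occ=4, LF[6]=C('a')+4=1+4=5
L[7]='$': occ=0, LF[7]=C('$')+0=0+0=0

Answer: 1 2 3 4 6 7 5 0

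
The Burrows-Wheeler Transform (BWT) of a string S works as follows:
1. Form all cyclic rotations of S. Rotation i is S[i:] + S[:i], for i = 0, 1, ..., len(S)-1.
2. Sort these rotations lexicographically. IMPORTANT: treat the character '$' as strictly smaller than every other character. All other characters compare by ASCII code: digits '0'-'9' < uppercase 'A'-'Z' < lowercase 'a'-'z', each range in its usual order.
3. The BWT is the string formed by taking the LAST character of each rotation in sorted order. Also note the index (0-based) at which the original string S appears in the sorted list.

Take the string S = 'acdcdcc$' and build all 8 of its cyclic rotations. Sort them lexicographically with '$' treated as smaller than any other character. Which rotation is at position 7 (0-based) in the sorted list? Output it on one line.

All 8 rotations (rotation i = S[i:]+S[:i]):
  rot[0] = acdcdcc$
  rot[1] = cdcdcc$a
  rot[2] = dcdcc$ac
  rot[3] = cdcc$acd
  rot[4] = dcc$acdc
  rot[5] = cc$acdcd
  rot[6] = c$acdcdc
  rot[7] = $acdcdcc
Sorted (with $ < everything):
  sorted[0] = $acdcdcc
  sorted[1] = acdcdcc$
  sorted[2] = c$acdcdc
  sorted[3] = cc$acdcd
  sorted[4] = cdcc$acd
  sorted[5] = cdcdcc$a
  sorted[6] = dcc$acdc
  sorted[7] = dcdcc$ac
sorted[7] = dcdcc$ac

Answer: dcdcc$ac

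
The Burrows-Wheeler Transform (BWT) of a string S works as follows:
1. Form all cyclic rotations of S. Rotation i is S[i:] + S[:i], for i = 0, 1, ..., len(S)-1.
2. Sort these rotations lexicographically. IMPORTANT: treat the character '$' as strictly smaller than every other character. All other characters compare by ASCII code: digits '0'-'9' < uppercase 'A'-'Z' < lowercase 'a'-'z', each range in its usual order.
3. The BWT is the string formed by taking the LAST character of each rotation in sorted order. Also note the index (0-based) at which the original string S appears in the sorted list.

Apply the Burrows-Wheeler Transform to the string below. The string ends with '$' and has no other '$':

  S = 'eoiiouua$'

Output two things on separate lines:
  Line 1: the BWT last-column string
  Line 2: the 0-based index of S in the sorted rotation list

Answer: au$oieiuo
2

Derivation:
All 9 rotations (rotation i = S[i:]+S[:i]):
  rot[0] = eoiiouua$
  rot[1] = oiiouua$e
  rot[2] = iiouua$eo
  rot[3] = iouua$eoi
  rot[4] = ouua$eoii
  rot[5] = uua$eoiio
  rot[6] = ua$eoiiou
  rot[7] = a$eoiiouu
  rot[8] = $eoiiouua
Sorted (with $ < everything):
  sorted[0] = $eoiiouua  (last char: 'a')
  sorted[1] = a$eoiiouu  (last char: 'u')
  sorted[2] = eoiiouua$  (last char: '$')
  sorted[3] = iiouua$eo  (last char: 'o')
  sorted[4] = iouua$eoi  (last char: 'i')
  sorted[5] = oiiouua$e  (last char: 'e')
  sorted[6] = ouua$eoii  (last char: 'i')
  sorted[7] = ua$eoiiou  (last char: 'u')
  sorted[8] = uua$eoiio  (last char: 'o')
Last column: au$oieiuo
Original string S is at sorted index 2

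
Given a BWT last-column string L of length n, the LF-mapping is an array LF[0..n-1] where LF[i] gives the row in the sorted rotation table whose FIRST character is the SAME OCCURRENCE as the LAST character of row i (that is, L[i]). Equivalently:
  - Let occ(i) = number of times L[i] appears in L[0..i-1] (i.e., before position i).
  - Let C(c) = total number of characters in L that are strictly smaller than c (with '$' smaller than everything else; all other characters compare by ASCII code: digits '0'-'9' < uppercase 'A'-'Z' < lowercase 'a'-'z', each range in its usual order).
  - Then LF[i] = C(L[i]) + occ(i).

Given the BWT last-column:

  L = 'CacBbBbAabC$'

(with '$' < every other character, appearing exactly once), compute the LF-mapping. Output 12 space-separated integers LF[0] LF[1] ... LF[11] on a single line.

Answer: 4 6 11 2 8 3 9 1 7 10 5 0

Derivation:
Char counts: '$':1, 'A':1, 'B':2, 'C':2, 'a':2, 'b':3, 'c':1
C (first-col start): C('$')=0, C('A')=1, C('B')=2, C('C')=4, C('a')=6, C('b')=8, C('c')=11
L[0]='C': occ=0, LF[0]=C('C')+0=4+0=4
L[1]='a': occ=0, LF[1]=C('a')+0=6+0=6
L[2]='c': occ=0, LF[2]=C('c')+0=11+0=11
L[3]='B': occ=0, LF[3]=C('B')+0=2+0=2
L[4]='b': occ=0, LF[4]=C('b')+0=8+0=8
L[5]='B': occ=1, LF[5]=C('B')+1=2+1=3
L[6]='b': occ=1, LF[6]=C('b')+1=8+1=9
L[7]='A': occ=0, LF[7]=C('A')+0=1+0=1
L[8]='a': occ=1, LF[8]=C('a')+1=6+1=7
L[9]='b': occ=2, LF[9]=C('b')+2=8+2=10
L[10]='C': occ=1, LF[10]=C('C')+1=4+1=5
L[11]='$': occ=0, LF[11]=C('$')+0=0+0=0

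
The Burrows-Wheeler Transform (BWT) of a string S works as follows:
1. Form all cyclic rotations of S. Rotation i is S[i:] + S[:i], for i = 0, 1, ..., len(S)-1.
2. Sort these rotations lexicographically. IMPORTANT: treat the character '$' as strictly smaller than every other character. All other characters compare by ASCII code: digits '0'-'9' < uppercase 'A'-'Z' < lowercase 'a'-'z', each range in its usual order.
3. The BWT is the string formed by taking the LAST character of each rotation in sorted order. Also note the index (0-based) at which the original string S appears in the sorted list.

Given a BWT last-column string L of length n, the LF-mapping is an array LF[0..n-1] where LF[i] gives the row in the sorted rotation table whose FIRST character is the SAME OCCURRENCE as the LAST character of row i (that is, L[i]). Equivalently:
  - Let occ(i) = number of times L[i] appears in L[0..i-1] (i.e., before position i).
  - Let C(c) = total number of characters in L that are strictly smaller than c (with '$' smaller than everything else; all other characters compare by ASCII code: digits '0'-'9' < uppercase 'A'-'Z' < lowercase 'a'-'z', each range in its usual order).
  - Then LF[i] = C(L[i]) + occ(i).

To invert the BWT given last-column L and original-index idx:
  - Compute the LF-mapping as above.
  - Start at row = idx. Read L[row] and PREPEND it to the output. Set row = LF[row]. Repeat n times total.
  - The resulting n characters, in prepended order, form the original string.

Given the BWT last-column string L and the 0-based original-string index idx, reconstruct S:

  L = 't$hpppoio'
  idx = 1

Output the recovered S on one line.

Answer: hippopot$

Derivation:
LF mapping: 8 0 1 5 6 7 3 2 4
Walk LF starting at row 1, prepending L[row]:
  step 1: row=1, L[1]='$', prepend. Next row=LF[1]=0
  step 2: row=0, L[0]='t', prepend. Next row=LF[0]=8
  step 3: row=8, L[8]='o', prepend. Next row=LF[8]=4
  step 4: row=4, L[4]='p', prepend. Next row=LF[4]=6
  step 5: row=6, L[6]='o', prepend. Next row=LF[6]=3
  step 6: row=3, L[3]='p', prepend. Next row=LF[3]=5
  step 7: row=5, L[5]='p', prepend. Next row=LF[5]=7
  step 8: row=7, L[7]='i', prepend. Next row=LF[7]=2
  step 9: row=2, L[2]='h', prepend. Next row=LF[2]=1
Reversed output: hippopot$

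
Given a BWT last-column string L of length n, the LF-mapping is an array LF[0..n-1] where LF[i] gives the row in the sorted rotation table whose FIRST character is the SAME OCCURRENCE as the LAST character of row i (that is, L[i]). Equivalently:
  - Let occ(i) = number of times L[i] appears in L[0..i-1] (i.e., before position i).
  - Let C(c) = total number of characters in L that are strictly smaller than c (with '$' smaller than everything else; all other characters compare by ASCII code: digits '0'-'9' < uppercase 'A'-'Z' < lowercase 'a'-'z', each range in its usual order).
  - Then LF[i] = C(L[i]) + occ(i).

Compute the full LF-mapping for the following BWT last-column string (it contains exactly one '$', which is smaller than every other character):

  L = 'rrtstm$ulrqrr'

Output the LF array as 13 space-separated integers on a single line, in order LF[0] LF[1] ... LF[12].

Answer: 4 5 10 9 11 2 0 12 1 6 3 7 8

Derivation:
Char counts: '$':1, 'l':1, 'm':1, 'q':1, 'r':5, 's':1, 't':2, 'u':1
C (first-col start): C('$')=0, C('l')=1, C('m')=2, C('q')=3, C('r')=4, C('s')=9, C('t')=10, C('u')=12
L[0]='r': occ=0, LF[0]=C('r')+0=4+0=4
L[1]='r': occ=1, LF[1]=C('r')+1=4+1=5
L[2]='t': occ=0, LF[2]=C('t')+0=10+0=10
L[3]='s': occ=0, LF[3]=C('s')+0=9+0=9
L[4]='t': occ=1, LF[4]=C('t')+1=10+1=11
L[5]='m': occ=0, LF[5]=C('m')+0=2+0=2
L[6]='$': occ=0, LF[6]=C('$')+0=0+0=0
L[7]='u': occ=0, LF[7]=C('u')+0=12+0=12
L[8]='l': occ=0, LF[8]=C('l')+0=1+0=1
L[9]='r': occ=2, LF[9]=C('r')+2=4+2=6
L[10]='q': occ=0, LF[10]=C('q')+0=3+0=3
L[11]='r': occ=3, LF[11]=C('r')+3=4+3=7
L[12]='r': occ=4, LF[12]=C('r')+4=4+4=8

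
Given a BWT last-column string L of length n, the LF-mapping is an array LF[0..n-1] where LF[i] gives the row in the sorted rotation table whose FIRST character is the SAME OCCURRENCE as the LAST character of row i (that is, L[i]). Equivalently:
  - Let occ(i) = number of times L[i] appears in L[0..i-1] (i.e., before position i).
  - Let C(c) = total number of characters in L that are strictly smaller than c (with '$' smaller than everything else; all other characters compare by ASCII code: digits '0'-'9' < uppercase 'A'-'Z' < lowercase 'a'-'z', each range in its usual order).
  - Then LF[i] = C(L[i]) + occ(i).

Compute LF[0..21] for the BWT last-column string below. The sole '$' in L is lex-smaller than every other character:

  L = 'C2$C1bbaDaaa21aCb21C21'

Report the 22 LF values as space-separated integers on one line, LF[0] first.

Char counts: '$':1, '1':4, '2':4, 'C':4, 'D':1, 'a':5, 'b':3
C (first-col start): C('$')=0, C('1')=1, C('2')=5, C('C')=9, C('D')=13, C('a')=14, C('b')=19
L[0]='C': occ=0, LF[0]=C('C')+0=9+0=9
L[1]='2': occ=0, LF[1]=C('2')+0=5+0=5
L[2]='$': occ=0, LF[2]=C('$')+0=0+0=0
L[3]='C': occ=1, LF[3]=C('C')+1=9+1=10
L[4]='1': occ=0, LF[4]=C('1')+0=1+0=1
L[5]='b': occ=0, LF[5]=C('b')+0=19+0=19
L[6]='b': occ=1, LF[6]=C('b')+1=19+1=20
L[7]='a': occ=0, LF[7]=C('a')+0=14+0=14
L[8]='D': occ=0, LF[8]=C('D')+0=13+0=13
L[9]='a': occ=1, LF[9]=C('a')+1=14+1=15
L[10]='a': occ=2, LF[10]=C('a')+2=14+2=16
L[11]='a': occ=3, LF[11]=C('a')+3=14+3=17
L[12]='2': occ=1, LF[12]=C('2')+1=5+1=6
L[13]='1': occ=1, LF[13]=C('1')+1=1+1=2
L[14]='a': occ=4, LF[14]=C('a')+4=14+4=18
L[15]='C': occ=2, LF[15]=C('C')+2=9+2=11
L[16]='b': occ=2, LF[16]=C('b')+2=19+2=21
L[17]='2': occ=2, LF[17]=C('2')+2=5+2=7
L[18]='1': occ=2, LF[18]=C('1')+2=1+2=3
L[19]='C': occ=3, LF[19]=C('C')+3=9+3=12
L[20]='2': occ=3, LF[20]=C('2')+3=5+3=8
L[21]='1': occ=3, LF[21]=C('1')+3=1+3=4

Answer: 9 5 0 10 1 19 20 14 13 15 16 17 6 2 18 11 21 7 3 12 8 4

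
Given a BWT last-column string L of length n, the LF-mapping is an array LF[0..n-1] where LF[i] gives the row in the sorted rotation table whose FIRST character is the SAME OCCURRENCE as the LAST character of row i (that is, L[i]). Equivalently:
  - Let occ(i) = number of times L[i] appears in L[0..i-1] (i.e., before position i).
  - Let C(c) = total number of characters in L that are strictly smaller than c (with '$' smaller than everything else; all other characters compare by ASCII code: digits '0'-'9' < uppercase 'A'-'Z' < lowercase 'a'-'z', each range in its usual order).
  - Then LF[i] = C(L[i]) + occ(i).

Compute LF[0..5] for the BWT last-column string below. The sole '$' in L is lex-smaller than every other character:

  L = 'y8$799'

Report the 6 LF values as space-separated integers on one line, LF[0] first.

Char counts: '$':1, '7':1, '8':1, '9':2, 'y':1
C (first-col start): C('$')=0, C('7')=1, C('8')=2, C('9')=3, C('y')=5
L[0]='y': occ=0, LF[0]=C('y')+0=5+0=5
L[1]='8': occ=0, LF[1]=C('8')+0=2+0=2
L[2]='$': occ=0, LF[2]=C('$')+0=0+0=0
L[3]='7': occ=0, LF[3]=C('7')+0=1+0=1
L[4]='9': occ=0, LF[4]=C('9')+0=3+0=3
L[5]='9': occ=1, LF[5]=C('9')+1=3+1=4

Answer: 5 2 0 1 3 4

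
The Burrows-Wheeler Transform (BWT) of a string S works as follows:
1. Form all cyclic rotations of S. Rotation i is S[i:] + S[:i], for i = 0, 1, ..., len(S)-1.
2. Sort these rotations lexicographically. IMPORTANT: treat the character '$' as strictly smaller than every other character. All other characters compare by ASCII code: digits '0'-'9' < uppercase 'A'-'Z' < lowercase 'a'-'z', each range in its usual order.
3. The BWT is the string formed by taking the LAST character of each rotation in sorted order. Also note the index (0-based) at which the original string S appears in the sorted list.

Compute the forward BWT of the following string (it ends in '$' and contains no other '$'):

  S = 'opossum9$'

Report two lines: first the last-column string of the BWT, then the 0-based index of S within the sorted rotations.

Answer: 9mu$pooss
3

Derivation:
All 9 rotations (rotation i = S[i:]+S[:i]):
  rot[0] = opossum9$
  rot[1] = possum9$o
  rot[2] = ossum9$op
  rot[3] = ssum9$opo
  rot[4] = sum9$opos
  rot[5] = um9$oposs
  rot[6] = m9$opossu
  rot[7] = 9$opossum
  rot[8] = $opossum9
Sorted (with $ < everything):
  sorted[0] = $opossum9  (last char: '9')
  sorted[1] = 9$opossum  (last char: 'm')
  sorted[2] = m9$opossu  (last char: 'u')
  sorted[3] = opossum9$  (last char: '$')
  sorted[4] = ossum9$op  (last char: 'p')
  sorted[5] = possum9$o  (last char: 'o')
  sorted[6] = ssum9$opo  (last char: 'o')
  sorted[7] = sum9$opos  (last char: 's')
  sorted[8] = um9$oposs  (last char: 's')
Last column: 9mu$pooss
Original string S is at sorted index 3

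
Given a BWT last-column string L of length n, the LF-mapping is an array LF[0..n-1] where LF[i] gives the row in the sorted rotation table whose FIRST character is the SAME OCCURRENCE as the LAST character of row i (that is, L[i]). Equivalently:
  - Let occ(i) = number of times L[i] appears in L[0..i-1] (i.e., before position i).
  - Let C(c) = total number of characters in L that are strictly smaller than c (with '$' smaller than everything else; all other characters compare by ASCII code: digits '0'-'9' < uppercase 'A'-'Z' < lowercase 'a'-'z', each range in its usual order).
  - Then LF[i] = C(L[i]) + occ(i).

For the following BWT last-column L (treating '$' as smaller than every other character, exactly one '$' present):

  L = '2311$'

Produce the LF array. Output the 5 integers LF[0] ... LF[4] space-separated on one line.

Answer: 3 4 1 2 0

Derivation:
Char counts: '$':1, '1':2, '2':1, '3':1
C (first-col start): C('$')=0, C('1')=1, C('2')=3, C('3')=4
L[0]='2': occ=0, LF[0]=C('2')+0=3+0=3
L[1]='3': occ=0, LF[1]=C('3')+0=4+0=4
L[2]='1': occ=0, LF[2]=C('1')+0=1+0=1
L[3]='1': occ=1, LF[3]=C('1')+1=1+1=2
L[4]='$': occ=0, LF[4]=C('$')+0=0+0=0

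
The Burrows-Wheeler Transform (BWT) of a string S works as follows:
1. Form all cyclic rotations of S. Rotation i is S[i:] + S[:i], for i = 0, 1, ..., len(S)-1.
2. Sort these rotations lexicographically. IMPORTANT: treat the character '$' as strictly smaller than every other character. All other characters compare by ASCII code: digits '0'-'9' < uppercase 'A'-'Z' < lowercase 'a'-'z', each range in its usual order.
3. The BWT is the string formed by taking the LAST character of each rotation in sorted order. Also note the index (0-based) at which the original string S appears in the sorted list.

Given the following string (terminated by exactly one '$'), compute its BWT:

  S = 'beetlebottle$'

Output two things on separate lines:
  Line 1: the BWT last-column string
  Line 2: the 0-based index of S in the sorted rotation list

All 13 rotations (rotation i = S[i:]+S[:i]):
  rot[0] = beetlebottle$
  rot[1] = eetlebottle$b
  rot[2] = etlebottle$be
  rot[3] = tlebottle$bee
  rot[4] = lebottle$beet
  rot[5] = ebottle$beetl
  rot[6] = bottle$beetle
  rot[7] = ottle$beetleb
  rot[8] = ttle$beetlebo
  rot[9] = tle$beetlebot
  rot[10] = le$beetlebott
  rot[11] = e$beetlebottl
  rot[12] = $beetlebottle
Sorted (with $ < everything):
  sorted[0] = $beetlebottle  (last char: 'e')
  sorted[1] = beetlebottle$  (last char: '$')
  sorted[2] = bottle$beetle  (last char: 'e')
  sorted[3] = e$beetlebottl  (last char: 'l')
  sorted[4] = ebottle$beetl  (last char: 'l')
  sorted[5] = eetlebottle$b  (last char: 'b')
  sorted[6] = etlebottle$be  (last char: 'e')
  sorted[7] = le$beetlebott  (last char: 't')
  sorted[8] = lebottle$beet  (last char: 't')
  sorted[9] = ottle$beetleb  (last char: 'b')
  sorted[10] = tle$beetlebot  (last char: 't')
  sorted[11] = tlebottle$bee  (last char: 'e')
  sorted[12] = ttle$beetlebo  (last char: 'o')
Last column: e$ellbettbteo
Original string S is at sorted index 1

Answer: e$ellbettbteo
1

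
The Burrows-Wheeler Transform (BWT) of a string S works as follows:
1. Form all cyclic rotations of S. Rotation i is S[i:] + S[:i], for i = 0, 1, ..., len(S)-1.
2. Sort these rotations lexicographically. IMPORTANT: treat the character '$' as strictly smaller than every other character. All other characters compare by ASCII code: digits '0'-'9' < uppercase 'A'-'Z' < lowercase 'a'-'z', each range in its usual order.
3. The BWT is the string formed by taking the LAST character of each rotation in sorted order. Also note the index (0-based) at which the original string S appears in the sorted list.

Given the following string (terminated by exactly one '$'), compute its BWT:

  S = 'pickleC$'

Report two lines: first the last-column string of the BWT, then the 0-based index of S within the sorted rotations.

Answer: Ceilpck$
7

Derivation:
All 8 rotations (rotation i = S[i:]+S[:i]):
  rot[0] = pickleC$
  rot[1] = ickleC$p
  rot[2] = ckleC$pi
  rot[3] = kleC$pic
  rot[4] = leC$pick
  rot[5] = eC$pickl
  rot[6] = C$pickle
  rot[7] = $pickleC
Sorted (with $ < everything):
  sorted[0] = $pickleC  (last char: 'C')
  sorted[1] = C$pickle  (last char: 'e')
  sorted[2] = ckleC$pi  (last char: 'i')
  sorted[3] = eC$pickl  (last char: 'l')
  sorted[4] = ickleC$p  (last char: 'p')
  sorted[5] = kleC$pic  (last char: 'c')
  sorted[6] = leC$pick  (last char: 'k')
  sorted[7] = pickleC$  (last char: '$')
Last column: Ceilpck$
Original string S is at sorted index 7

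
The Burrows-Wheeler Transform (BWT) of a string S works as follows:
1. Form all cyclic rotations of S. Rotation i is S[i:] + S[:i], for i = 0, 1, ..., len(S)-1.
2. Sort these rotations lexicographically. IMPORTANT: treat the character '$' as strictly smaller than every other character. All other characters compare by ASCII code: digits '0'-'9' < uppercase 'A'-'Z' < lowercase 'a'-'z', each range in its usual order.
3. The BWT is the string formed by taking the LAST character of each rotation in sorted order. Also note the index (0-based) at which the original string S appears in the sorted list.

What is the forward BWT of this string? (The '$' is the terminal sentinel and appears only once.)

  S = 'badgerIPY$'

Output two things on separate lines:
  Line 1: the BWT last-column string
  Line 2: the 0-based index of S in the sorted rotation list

All 10 rotations (rotation i = S[i:]+S[:i]):
  rot[0] = badgerIPY$
  rot[1] = adgerIPY$b
  rot[2] = dgerIPY$ba
  rot[3] = gerIPY$bad
  rot[4] = erIPY$badg
  rot[5] = rIPY$badge
  rot[6] = IPY$badger
  rot[7] = PY$badgerI
  rot[8] = Y$badgerIP
  rot[9] = $badgerIPY
Sorted (with $ < everything):
  sorted[0] = $badgerIPY  (last char: 'Y')
  sorted[1] = IPY$badger  (last char: 'r')
  sorted[2] = PY$badgerI  (last char: 'I')
  sorted[3] = Y$badgerIP  (last char: 'P')
  sorted[4] = adgerIPY$b  (last char: 'b')
  sorted[5] = badgerIPY$  (last char: '$')
  sorted[6] = dgerIPY$ba  (last char: 'a')
  sorted[7] = erIPY$badg  (last char: 'g')
  sorted[8] = gerIPY$bad  (last char: 'd')
  sorted[9] = rIPY$badge  (last char: 'e')
Last column: YrIPb$agde
Original string S is at sorted index 5

Answer: YrIPb$agde
5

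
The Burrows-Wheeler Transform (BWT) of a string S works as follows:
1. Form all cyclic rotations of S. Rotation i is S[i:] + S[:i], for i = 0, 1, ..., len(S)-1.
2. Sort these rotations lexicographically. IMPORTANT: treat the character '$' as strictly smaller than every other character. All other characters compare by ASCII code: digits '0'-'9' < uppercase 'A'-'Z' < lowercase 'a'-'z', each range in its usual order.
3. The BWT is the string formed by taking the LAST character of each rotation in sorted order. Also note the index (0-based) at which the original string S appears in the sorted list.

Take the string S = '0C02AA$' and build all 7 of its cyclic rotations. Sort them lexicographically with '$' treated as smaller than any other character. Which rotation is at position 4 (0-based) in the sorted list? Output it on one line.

All 7 rotations (rotation i = S[i:]+S[:i]):
  rot[0] = 0C02AA$
  rot[1] = C02AA$0
  rot[2] = 02AA$0C
  rot[3] = 2AA$0C0
  rot[4] = AA$0C02
  rot[5] = A$0C02A
  rot[6] = $0C02AA
Sorted (with $ < everything):
  sorted[0] = $0C02AA
  sorted[1] = 02AA$0C
  sorted[2] = 0C02AA$
  sorted[3] = 2AA$0C0
  sorted[4] = A$0C02A
  sorted[5] = AA$0C02
  sorted[6] = C02AA$0
sorted[4] = A$0C02A

Answer: A$0C02A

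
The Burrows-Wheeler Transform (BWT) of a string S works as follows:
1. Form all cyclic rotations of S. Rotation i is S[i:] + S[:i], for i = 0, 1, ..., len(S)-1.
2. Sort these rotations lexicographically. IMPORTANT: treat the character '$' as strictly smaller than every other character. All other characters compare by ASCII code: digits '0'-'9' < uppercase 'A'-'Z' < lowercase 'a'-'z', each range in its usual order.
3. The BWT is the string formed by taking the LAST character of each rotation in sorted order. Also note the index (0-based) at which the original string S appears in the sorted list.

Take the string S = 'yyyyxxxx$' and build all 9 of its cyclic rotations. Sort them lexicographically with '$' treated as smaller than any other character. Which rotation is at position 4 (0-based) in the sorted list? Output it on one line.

All 9 rotations (rotation i = S[i:]+S[:i]):
  rot[0] = yyyyxxxx$
  rot[1] = yyyxxxx$y
  rot[2] = yyxxxx$yy
  rot[3] = yxxxx$yyy
  rot[4] = xxxx$yyyy
  rot[5] = xxx$yyyyx
  rot[6] = xx$yyyyxx
  rot[7] = x$yyyyxxx
  rot[8] = $yyyyxxxx
Sorted (with $ < everything):
  sorted[0] = $yyyyxxxx
  sorted[1] = x$yyyyxxx
  sorted[2] = xx$yyyyxx
  sorted[3] = xxx$yyyyx
  sorted[4] = xxxx$yyyy
  sorted[5] = yxxxx$yyy
  sorted[6] = yyxxxx$yy
  sorted[7] = yyyxxxx$y
  sorted[8] = yyyyxxxx$
sorted[4] = xxxx$yyyy

Answer: xxxx$yyyy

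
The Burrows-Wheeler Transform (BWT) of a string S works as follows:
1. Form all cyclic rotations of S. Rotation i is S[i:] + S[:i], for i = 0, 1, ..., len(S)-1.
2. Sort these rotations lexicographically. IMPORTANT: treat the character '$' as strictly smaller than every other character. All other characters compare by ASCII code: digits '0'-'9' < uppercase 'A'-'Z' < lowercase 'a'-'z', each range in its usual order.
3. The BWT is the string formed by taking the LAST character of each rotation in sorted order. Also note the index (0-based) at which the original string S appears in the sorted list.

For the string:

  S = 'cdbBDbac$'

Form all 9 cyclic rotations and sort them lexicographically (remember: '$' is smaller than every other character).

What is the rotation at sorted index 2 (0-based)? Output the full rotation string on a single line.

Answer: Dbac$cdbB

Derivation:
All 9 rotations (rotation i = S[i:]+S[:i]):
  rot[0] = cdbBDbac$
  rot[1] = dbBDbac$c
  rot[2] = bBDbac$cd
  rot[3] = BDbac$cdb
  rot[4] = Dbac$cdbB
  rot[5] = bac$cdbBD
  rot[6] = ac$cdbBDb
  rot[7] = c$cdbBDba
  rot[8] = $cdbBDbac
Sorted (with $ < everything):
  sorted[0] = $cdbBDbac
  sorted[1] = BDbac$cdb
  sorted[2] = Dbac$cdbB
  sorted[3] = ac$cdbBDb
  sorted[4] = bBDbac$cd
  sorted[5] = bac$cdbBD
  sorted[6] = c$cdbBDba
  sorted[7] = cdbBDbac$
  sorted[8] = dbBDbac$c
sorted[2] = Dbac$cdbB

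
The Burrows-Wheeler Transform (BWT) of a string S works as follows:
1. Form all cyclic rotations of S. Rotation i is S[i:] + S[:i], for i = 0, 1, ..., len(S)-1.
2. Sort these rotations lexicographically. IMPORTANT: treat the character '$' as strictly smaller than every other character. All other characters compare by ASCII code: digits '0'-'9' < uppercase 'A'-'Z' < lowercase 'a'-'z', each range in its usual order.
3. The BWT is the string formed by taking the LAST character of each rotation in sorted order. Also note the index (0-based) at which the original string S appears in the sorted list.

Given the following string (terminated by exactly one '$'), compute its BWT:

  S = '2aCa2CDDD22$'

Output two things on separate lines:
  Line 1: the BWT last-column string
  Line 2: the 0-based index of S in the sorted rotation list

All 12 rotations (rotation i = S[i:]+S[:i]):
  rot[0] = 2aCa2CDDD22$
  rot[1] = aCa2CDDD22$2
  rot[2] = Ca2CDDD22$2a
  rot[3] = a2CDDD22$2aC
  rot[4] = 2CDDD22$2aCa
  rot[5] = CDDD22$2aCa2
  rot[6] = DDD22$2aCa2C
  rot[7] = DD22$2aCa2CD
  rot[8] = D22$2aCa2CDD
  rot[9] = 22$2aCa2CDDD
  rot[10] = 2$2aCa2CDDD2
  rot[11] = $2aCa2CDDD22
Sorted (with $ < everything):
  sorted[0] = $2aCa2CDDD22  (last char: '2')
  sorted[1] = 2$2aCa2CDDD2  (last char: '2')
  sorted[2] = 22$2aCa2CDDD  (last char: 'D')
  sorted[3] = 2CDDD22$2aCa  (last char: 'a')
  sorted[4] = 2aCa2CDDD22$  (last char: '$')
  sorted[5] = CDDD22$2aCa2  (last char: '2')
  sorted[6] = Ca2CDDD22$2a  (last char: 'a')
  sorted[7] = D22$2aCa2CDD  (last char: 'D')
  sorted[8] = DD22$2aCa2CD  (last char: 'D')
  sorted[9] = DDD22$2aCa2C  (last char: 'C')
  sorted[10] = a2CDDD22$2aC  (last char: 'C')
  sorted[11] = aCa2CDDD22$2  (last char: '2')
Last column: 22Da$2aDDCC2
Original string S is at sorted index 4

Answer: 22Da$2aDDCC2
4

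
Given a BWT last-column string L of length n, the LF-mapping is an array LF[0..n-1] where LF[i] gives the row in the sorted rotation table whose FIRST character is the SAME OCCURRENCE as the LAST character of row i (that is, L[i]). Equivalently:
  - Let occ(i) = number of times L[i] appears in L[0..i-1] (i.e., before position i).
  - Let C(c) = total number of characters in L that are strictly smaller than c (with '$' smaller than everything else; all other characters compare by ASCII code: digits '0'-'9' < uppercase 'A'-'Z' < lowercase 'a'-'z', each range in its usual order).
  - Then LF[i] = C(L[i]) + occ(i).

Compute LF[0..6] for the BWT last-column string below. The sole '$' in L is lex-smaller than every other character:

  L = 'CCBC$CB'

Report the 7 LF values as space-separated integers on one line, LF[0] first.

Char counts: '$':1, 'B':2, 'C':4
C (first-col start): C('$')=0, C('B')=1, C('C')=3
L[0]='C': occ=0, LF[0]=C('C')+0=3+0=3
L[1]='C': occ=1, LF[1]=C('C')+1=3+1=4
L[2]='B': occ=0, LF[2]=C('B')+0=1+0=1
L[3]='C': occ=2, LF[3]=C('C')+2=3+2=5
L[4]='$': occ=0, LF[4]=C('$')+0=0+0=0
L[5]='C': occ=3, LF[5]=C('C')+3=3+3=6
L[6]='B': occ=1, LF[6]=C('B')+1=1+1=2

Answer: 3 4 1 5 0 6 2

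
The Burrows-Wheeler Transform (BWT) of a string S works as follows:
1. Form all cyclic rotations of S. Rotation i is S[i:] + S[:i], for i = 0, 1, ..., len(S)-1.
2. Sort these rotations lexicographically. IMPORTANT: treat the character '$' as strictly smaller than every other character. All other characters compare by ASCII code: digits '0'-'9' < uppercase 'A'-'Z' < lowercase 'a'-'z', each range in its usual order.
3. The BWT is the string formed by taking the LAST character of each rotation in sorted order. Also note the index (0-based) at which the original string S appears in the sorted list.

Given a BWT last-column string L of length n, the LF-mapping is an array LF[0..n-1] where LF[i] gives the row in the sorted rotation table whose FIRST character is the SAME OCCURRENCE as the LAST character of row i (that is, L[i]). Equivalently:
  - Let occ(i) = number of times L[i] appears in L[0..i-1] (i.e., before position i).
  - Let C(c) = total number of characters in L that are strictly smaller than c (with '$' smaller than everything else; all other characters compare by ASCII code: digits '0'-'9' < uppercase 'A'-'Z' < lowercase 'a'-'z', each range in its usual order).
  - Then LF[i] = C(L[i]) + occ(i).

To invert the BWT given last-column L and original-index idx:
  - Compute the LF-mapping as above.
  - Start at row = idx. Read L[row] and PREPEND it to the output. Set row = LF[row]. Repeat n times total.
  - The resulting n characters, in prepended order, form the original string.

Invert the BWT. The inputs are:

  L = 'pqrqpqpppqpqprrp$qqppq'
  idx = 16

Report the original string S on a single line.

Answer: qqqrqprpppqppprqppqqp$

Derivation:
LF mapping: 1 11 19 12 2 13 3 4 5 14 6 15 7 20 21 8 0 16 17 9 10 18
Walk LF starting at row 16, prepending L[row]:
  step 1: row=16, L[16]='$', prepend. Next row=LF[16]=0
  step 2: row=0, L[0]='p', prepend. Next row=LF[0]=1
  step 3: row=1, L[1]='q', prepend. Next row=LF[1]=11
  step 4: row=11, L[11]='q', prepend. Next row=LF[11]=15
  step 5: row=15, L[15]='p', prepend. Next row=LF[15]=8
  step 6: row=8, L[8]='p', prepend. Next row=LF[8]=5
  step 7: row=5, L[5]='q', prepend. Next row=LF[5]=13
  step 8: row=13, L[13]='r', prepend. Next row=LF[13]=20
  step 9: row=20, L[20]='p', prepend. Next row=LF[20]=10
  step 10: row=10, L[10]='p', prepend. Next row=LF[10]=6
  step 11: row=6, L[6]='p', prepend. Next row=LF[6]=3
  step 12: row=3, L[3]='q', prepend. Next row=LF[3]=12
  step 13: row=12, L[12]='p', prepend. Next row=LF[12]=7
  step 14: row=7, L[7]='p', prepend. Next row=LF[7]=4
  step 15: row=4, L[4]='p', prepend. Next row=LF[4]=2
  step 16: row=2, L[2]='r', prepend. Next row=LF[2]=19
  step 17: row=19, L[19]='p', prepend. Next row=LF[19]=9
  step 18: row=9, L[9]='q', prepend. Next row=LF[9]=14
  step 19: row=14, L[14]='r', prepend. Next row=LF[14]=21
  step 20: row=21, L[21]='q', prepend. Next row=LF[21]=18
  step 21: row=18, L[18]='q', prepend. Next row=LF[18]=17
  step 22: row=17, L[17]='q', prepend. Next row=LF[17]=16
Reversed output: qqqrqprpppqppprqppqqp$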